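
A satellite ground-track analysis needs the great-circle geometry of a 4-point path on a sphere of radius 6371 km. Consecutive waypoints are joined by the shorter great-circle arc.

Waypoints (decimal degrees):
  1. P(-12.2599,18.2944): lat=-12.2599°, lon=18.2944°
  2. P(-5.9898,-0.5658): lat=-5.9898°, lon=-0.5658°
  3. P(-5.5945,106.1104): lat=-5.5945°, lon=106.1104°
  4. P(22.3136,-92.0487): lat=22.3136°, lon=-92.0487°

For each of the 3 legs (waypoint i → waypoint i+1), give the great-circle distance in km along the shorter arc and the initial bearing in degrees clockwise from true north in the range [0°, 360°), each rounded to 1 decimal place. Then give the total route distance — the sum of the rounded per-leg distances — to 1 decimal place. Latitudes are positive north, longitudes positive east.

Leg 1: φ1=-0.2139756, φ2=-0.1045417, Δφ=0.1094339, Δλ=-0.3291726 rad; a=sin²(Δφ/2)+cosφ1·cosφ2·sin²(Δλ/2)=0.0290804571; c=2·atan2(√a, √(1-a))=0.342734904; dist=6371·c=2183.564 ≈ 2183.6 km; running total=2183.6 km
Leg 1 bearing: y=sinΔλ·cosφ2=-0.32149531, x=cosφ1·sinφ2-sinφ1·cosφ2·cosΔλ=0.09787698; θ=atan2(y, x)=-73.0675° <0 so +360° → 286.9325° ≈ 286.9°
Leg 2: φ1=-0.1045417, φ2=-0.0976424, Δφ=0.0068993, Δλ=1.8618509 rad; a=sin²(Δφ/2)+cosφ1·cosφ2·sin²(Δλ/2)=0.6369317990; c=2·atan2(√a, √(1-a))=1.848204255; dist=6371·c=11774.909 ≈ 11774.9 km; running total=13958.5 km
Leg 2 bearing: y=sinΔλ·cosφ2=0.95337887, x=cosφ1·sinφ2-sinφ1·cosφ2·cosΔλ=-0.12675745; θ=atan2(y, x)=97.5734° ≈ 97.6°
Leg 3: φ1=-0.0976424, φ2=0.3894458, Δφ=0.4870882, Δλ=-3.4585287 rad; a=sin²(Δφ/2)+cosφ1·cosφ2·sin²(Δλ/2)=0.9559351594; c=2·atan2(√a, √(1-a))=2.718614011; dist=6371·c=17320.290 ≈ 17320.3 km; running total=31278.8 km
Leg 3 bearing: y=sinΔλ·cosφ2=0.28831974, x=cosφ1·sinφ2-sinφ1·cosφ2·cosΔλ=0.29217161; θ=atan2(y, x)=44.6198° ≈ 44.6°

Leg 1: dist=2183.6 km, bearing=286.9°
Leg 2: dist=11774.9 km, bearing=97.6°
Leg 3: dist=17320.3 km, bearing=44.6°
Total: 31278.8 km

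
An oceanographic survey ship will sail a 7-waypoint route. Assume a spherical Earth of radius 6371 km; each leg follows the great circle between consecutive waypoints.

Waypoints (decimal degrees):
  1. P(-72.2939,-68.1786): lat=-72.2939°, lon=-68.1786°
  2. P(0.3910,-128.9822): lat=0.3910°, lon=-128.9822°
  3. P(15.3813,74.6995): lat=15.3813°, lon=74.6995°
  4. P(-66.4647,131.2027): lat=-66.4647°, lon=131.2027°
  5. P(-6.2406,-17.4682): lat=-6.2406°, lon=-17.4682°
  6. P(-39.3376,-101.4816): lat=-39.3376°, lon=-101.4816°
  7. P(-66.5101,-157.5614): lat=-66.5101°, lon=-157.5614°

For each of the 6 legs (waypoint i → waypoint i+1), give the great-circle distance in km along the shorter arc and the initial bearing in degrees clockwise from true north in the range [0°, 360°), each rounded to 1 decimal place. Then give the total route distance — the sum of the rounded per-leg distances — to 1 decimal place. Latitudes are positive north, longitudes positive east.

Leg 1: φ1=-1.2617666, φ2=0.0068242, Δφ=1.2685908, Δλ=-1.0612230 rad; a=sin²(Δφ/2)+cosφ1·cosφ2·sin²(Δλ/2)=0.4290730533; c=2·atan2(√a, √(1-a))=1.428462330; dist=6371·c=9100.734 ≈ 9100.7 km; running total=9100.7 km
Leg 1 bearing: y=sinΔλ·cosφ2=-0.87293240, x=cosφ1·sinφ2-sinφ1·cosφ2·cosΔλ=0.46676171; θ=atan2(y, x)=-61.8663° <0 so +360° → 298.1337° ≈ 298.1°
Leg 2: φ1=0.0068242, φ2=0.2684543, Δφ=0.2616301, Δλ=3.5549163 rad; a=sin²(Δφ/2)+cosφ1·cosφ2·sin²(Δλ/2)=0.9405792663; c=2·atan2(√a, √(1-a))=2.649103217; dist=6371·c=16877.437 ≈ 16877.4 km; running total=25978.1 km
Leg 2 bearing: y=sinΔλ·cosφ2=-0.38726882, x=cosφ1·sinφ2-sinφ1·cosφ2·cosΔλ=0.27126095; θ=atan2(y, x)=-54.9908° <0 so +360° → 305.0092° ≈ 305.0°
Leg 3: φ1=0.2684543, φ2=-1.1600279, Δφ=-1.4284822, Δλ=0.9861669 rad; a=sin²(Δφ/2)+cosφ1·cosφ2·sin²(Δλ/2)=0.5153465224; c=2·atan2(√a, √(1-a))=1.601494193; dist=6371·c=10203.120 ≈ 10203.1 km; running total=36181.2 km
Leg 3 bearing: y=sinΔλ·cosφ2=0.33299459, x=cosφ1·sinφ2-sinφ1·cosφ2·cosΔλ=-0.94242906; θ=atan2(y, x)=160.5398° ≈ 160.5°
Leg 4: φ1=-1.1600279, φ2=-0.1089190, Δφ=1.0511088, Δλ=-2.5947967 rad; a=sin²(Δφ/2)+cosφ1·cosφ2·sin²(Δλ/2)=0.6197047677; c=2·atan2(√a, √(1-a))=1.812553982; dist=6371·c=11547.781 ≈ 11547.8 km; running total=47729.0 km
Leg 4 bearing: y=sinΔλ·cosφ2=-0.51687187, x=cosφ1·sinφ2-sinφ1·cosφ2·cosΔλ=-0.82190422; θ=atan2(y, x)=-147.8354° <0 so +360° → 212.1646° ≈ 212.2°
Leg 5: φ1=-0.1089190, φ2=-0.6865706, Δφ=-0.5776516, Δλ=-1.4663104 rad; a=sin²(Δφ/2)+cosφ1·cosφ2·sin²(Δλ/2)=0.4254534750; c=2·atan2(√a, √(1-a))=1.421145319; dist=6371·c=9054.117 ≈ 9054.1 km; running total=56783.1 km
Leg 5 bearing: y=sinΔλ·cosφ2=-0.76920638, x=cosφ1·sinφ2-sinφ1·cosφ2·cosΔλ=-0.62136367; θ=atan2(y, x)=-128.9312° <0 so +360° → 231.0688° ≈ 231.1°
Leg 6: φ1=-0.6865706, φ2=-1.1608202, Δφ=-0.4742496, Δλ=-0.9787772 rad; a=sin²(Δφ/2)+cosφ1·cosφ2·sin²(Δλ/2)=0.1233056237; c=2·atan2(√a, √(1-a))=0.717595944; dist=6371·c=4571.804 ≈ 4571.8 km; running total=61354.9 km
Leg 6 bearing: y=sinΔλ·cosφ2=-0.33075405, x=cosφ1·sinφ2-sinφ1·cosφ2·cosΔλ=-0.56833718; θ=atan2(y, x)=-149.8020° <0 so +360° → 210.1980° ≈ 210.2°

Leg 1: dist=9100.7 km, bearing=298.1°
Leg 2: dist=16877.4 km, bearing=305.0°
Leg 3: dist=10203.1 km, bearing=160.5°
Leg 4: dist=11547.8 km, bearing=212.2°
Leg 5: dist=9054.1 km, bearing=231.1°
Leg 6: dist=4571.8 km, bearing=210.2°
Total: 61354.9 km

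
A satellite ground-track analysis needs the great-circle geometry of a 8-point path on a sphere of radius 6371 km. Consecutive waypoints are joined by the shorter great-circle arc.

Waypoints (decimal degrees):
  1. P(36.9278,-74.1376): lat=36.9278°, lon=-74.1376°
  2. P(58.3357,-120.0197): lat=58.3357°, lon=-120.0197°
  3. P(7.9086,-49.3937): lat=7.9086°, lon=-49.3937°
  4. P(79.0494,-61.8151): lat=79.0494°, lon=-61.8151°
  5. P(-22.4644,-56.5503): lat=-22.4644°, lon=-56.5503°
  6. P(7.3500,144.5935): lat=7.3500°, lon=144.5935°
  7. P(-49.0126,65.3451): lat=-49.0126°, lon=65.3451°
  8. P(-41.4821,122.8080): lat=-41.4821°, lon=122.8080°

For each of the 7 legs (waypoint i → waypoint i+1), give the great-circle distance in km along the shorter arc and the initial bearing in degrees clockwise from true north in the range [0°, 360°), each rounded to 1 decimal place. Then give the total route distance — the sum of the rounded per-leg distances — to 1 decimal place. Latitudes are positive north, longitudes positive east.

Leg 1: φ1=0.6445117, φ2=1.0181500, Δφ=0.3736383, Δλ=-0.8007937 rad; a=sin²(Δφ/2)+cosφ1·cosφ2·sin²(Δλ/2)=0.0982529451; c=2·atan2(√a, √(1-a))=0.637654773; dist=6371·c=4062.499 ≈ 4062.5 km; running total=4062.5 km
Leg 1 bearing: y=sinΔλ·cosφ2=-0.37686009, x=cosφ1·sinφ2-sinφ1·cosφ2·cosΔλ=0.46084020; θ=atan2(y, x)=-39.2752° <0 so +360° → 320.7248° ≈ 320.7°
Leg 2: φ1=1.0181500, φ2=0.1380311, Δφ=-0.8801189, Δλ=1.2326562 rad; a=sin²(Δφ/2)+cosφ1·cosφ2·sin²(Δλ/2)=0.3552024907; c=2·atan2(√a, √(1-a))=1.276992628; dist=6371·c=8135.720 ≈ 8135.7 km; running total=12198.2 km
Leg 2 bearing: y=sinΔλ·cosφ2=0.93440070, x=cosφ1·sinφ2-sinφ1·cosφ2·cosΔλ=-0.20743688; θ=atan2(y, x)=102.5167° ≈ 102.5°
Leg 3: φ1=0.1380311, φ2=1.3796723, Δφ=1.2416412, Δλ=-0.2167943 rad; a=sin²(Δφ/2)+cosφ1·cosφ2·sin²(Δλ/2)=0.3405803579; c=2·atan2(√a, √(1-a))=1.246291723; dist=6371·c=7940.125 ≈ 7940.1 km; running total=20138.3 km
Leg 3 bearing: y=sinΔλ·cosφ2=-0.04086097, x=cosφ1·sinφ2-sinφ1·cosφ2·cosΔλ=0.94692761; θ=atan2(y, x)=-2.4708° <0 so +360° → 357.5292° ≈ 357.5°
Leg 4: φ1=1.3796723, φ2=-0.3920777, Δφ=-1.7717500, Δλ=0.0918881 rad; a=sin²(Δφ/2)+cosφ1·cosφ2·sin²(Δλ/2)=0.6001722695; c=2·atan2(√a, √(1-a))=1.772505904; dist=6371·c=11292.635 ≈ 11292.6 km; running total=31430.9 km
Leg 4 bearing: y=sinΔλ·cosφ2=0.08479592, x=cosφ1·sinφ2-sinφ1·cosφ2·cosΔλ=-0.97604903; θ=atan2(y, x)=175.0348° ≈ 175.0°
Leg 5: φ1=-0.3920777, φ2=0.1282817, Δφ=0.5203594, Δλ=3.5106216 rad; a=sin²(Δφ/2)+cosφ1·cosφ2·sin²(Δλ/2)=0.9518524838; c=2·atan2(√a, √(1-a))=2.699141650; dist=6371·c=17196.231 ≈ 17196.2 km; running total=48627.1 km
Leg 5 bearing: y=sinΔλ·cosφ2=-0.35774601, x=cosφ1·sinφ2-sinφ1·cosφ2·cosΔλ=-0.23523418; θ=atan2(y, x)=-123.3267° <0 so +360° → 236.6733° ≈ 236.7°
Leg 6: φ1=0.1282817, φ2=-0.8554312, Δφ=-0.9837129, Δλ=-1.3831455 rad; a=sin²(Δφ/2)+cosφ1·cosφ2·sin²(Δλ/2)=0.4876080727; c=2·atan2(√a, √(1-a))=1.546009934; dist=6371·c=9849.629 ≈ 9849.6 km; running total=58476.7 km
Leg 6 bearing: y=sinΔλ·cosφ2=-0.64437897, x=cosφ1·sinφ2-sinφ1·cosφ2·cosΔλ=-0.76430459; θ=atan2(y, x)=-139.8660° <0 so +360° → 220.1340° ≈ 220.1°
Leg 7: φ1=-0.8554312, φ2=-0.7239992, Δφ=0.1314320, Δλ=1.0029168 rad; a=sin²(Δφ/2)+cosφ1·cosφ2·sin²(Δλ/2)=0.1178569219; c=2·atan2(√a, √(1-a))=0.700862669; dist=6371·c=4465.196 ≈ 4465.2 km; running total=62941.9 km
Leg 7 bearing: y=sinΔλ·cosφ2=0.63157664, x=cosφ1·sinφ2-sinφ1·cosφ2·cosΔλ=-0.13029822; θ=atan2(y, x)=101.6569° ≈ 101.7°

Leg 1: dist=4062.5 km, bearing=320.7°
Leg 2: dist=8135.7 km, bearing=102.5°
Leg 3: dist=7940.1 km, bearing=357.5°
Leg 4: dist=11292.6 km, bearing=175.0°
Leg 5: dist=17196.2 km, bearing=236.7°
Leg 6: dist=9849.6 km, bearing=220.1°
Leg 7: dist=4465.2 km, bearing=101.7°
Total: 62941.9 km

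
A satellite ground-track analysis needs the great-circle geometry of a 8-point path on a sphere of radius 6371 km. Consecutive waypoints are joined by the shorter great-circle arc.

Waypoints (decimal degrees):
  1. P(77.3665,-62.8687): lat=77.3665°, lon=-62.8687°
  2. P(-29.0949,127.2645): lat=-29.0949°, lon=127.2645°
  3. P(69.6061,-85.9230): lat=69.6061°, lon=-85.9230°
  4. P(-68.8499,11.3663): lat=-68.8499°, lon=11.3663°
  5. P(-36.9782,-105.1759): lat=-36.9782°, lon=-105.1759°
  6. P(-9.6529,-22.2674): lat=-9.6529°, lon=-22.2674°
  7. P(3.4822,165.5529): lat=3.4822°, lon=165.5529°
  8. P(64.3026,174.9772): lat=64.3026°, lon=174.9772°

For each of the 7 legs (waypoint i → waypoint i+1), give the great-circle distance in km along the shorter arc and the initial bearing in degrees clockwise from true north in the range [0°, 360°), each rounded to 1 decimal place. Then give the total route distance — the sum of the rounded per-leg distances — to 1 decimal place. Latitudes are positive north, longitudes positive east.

Leg 1: dist=14622.1 km, bearing=348.2°
Leg 2: dist=15043.0 km, bearing=15.7°
Leg 3: dist=17000.6 km, bearing=128.2°
Leg 4: dist=7160.2 km, bearing=232.4°
Leg 5: dist=8737.1 km, bearing=93.6°
Leg 6: dist=18912.2 km, bearing=232.0°
Leg 7: dist=6805.5 km, bearing=4.6°
Total: 88280.7 km

Leg 1: φ1=1.3503002, φ2=-0.5078018, Δφ=-1.8581020, Δλ=3.3184504 rad; a=sin²(Δφ/2)+cosφ1·cosφ2·sin²(Δλ/2)=0.8313096134; c=2·atan2(√a, √(1-a))=2.295106870; dist=6371·c=14622.126 ≈ 14622.1 km; running total=14622.1 km
Leg 1 bearing: y=sinΔλ·cosφ2=-0.15373662, x=cosφ1·sinφ2-sinφ1·cosφ2·cosΔλ=0.73300806; θ=atan2(y, x)=-11.8452° <0 so +360° → 348.1548° ≈ 348.2°
Leg 2: φ1=-0.5078018, φ2=1.2148556, Δφ=1.7226574, Δλ=-3.7208238 rad; a=sin²(Δφ/2)+cosφ1·cosφ2·sin²(Δλ/2)=0.8553050132; c=2·atan2(√a, √(1-a))=2.361161181; dist=6371·c=15042.958 ≈ 15043.0 km; running total=29665.1 km
Leg 2 bearing: y=sinΔλ·cosφ2=0.19074697, x=cosφ1·sinφ2-sinφ1·cosφ2·cosΔλ=0.67723628; θ=atan2(y, x)=15.7301° ≈ 15.7°
Leg 3: φ1=1.2148556, φ2=-1.2016574, Δφ=-2.4165131, Δλ=1.6980186 rad; a=sin²(Δφ/2)+cosφ1·cosφ2·sin²(Δλ/2)=0.9450663576; c=2·atan2(√a, √(1-a))=2.668432646; dist=6371·c=17000.584 ≈ 17000.6 km; running total=46665.7 km
Leg 3 bearing: y=sinΔλ·cosφ2=0.35789642, x=cosφ1·sinφ2-sinφ1·cosφ2·cosΔλ=-0.28208846; θ=atan2(y, x)=128.2446° ≈ 128.2°
Leg 4: φ1=-1.2016574, φ2=-0.6453913, Δφ=0.5562661, Δλ=-2.0340451 rad; a=sin²(Δφ/2)+cosφ1·cosφ2·sin²(Δλ/2)=0.2839048810; c=2·atan2(√a, √(1-a))=1.123876172; dist=6371·c=7160.215 ≈ 7160.2 km; running total=53825.9 km
Leg 4 bearing: y=sinΔλ·cosφ2=-0.71466850, x=cosφ1·sinφ2-sinφ1·cosφ2·cosΔλ=-0.54996412; θ=atan2(y, x)=-127.5796° <0 so +360° → 232.4204° ≈ 232.4°
Leg 5: φ1=-0.6453913, φ2=-0.1684749, Δφ=0.4769165, Δλ=1.4470263 rad; a=sin²(Δφ/2)+cosφ1·cosφ2·sin²(Δλ/2)=0.4009561642; c=2·atan2(√a, √(1-a))=1.371389781; dist=6371·c=8737.124 ≈ 8737.1 km; running total=62563.0 km
Leg 5 bearing: y=sinΔλ·cosφ2=0.97830021, x=cosφ1·sinφ2-sinφ1·cosφ2·cosΔλ=-0.06074509; θ=atan2(y, x)=93.5531° ≈ 93.6°
Leg 6: φ1=-0.1684749, φ2=0.0607759, Δφ=0.2292507, Δλ=3.2780826 rad; a=sin²(Δφ/2)+cosφ1·cosφ2·sin²(Δλ/2)=0.9925271809; c=2·atan2(√a, √(1-a))=2.968485658; dist=6371·c=18912.222 ≈ 18912.2 km; running total=81475.2 km
Leg 6 bearing: y=sinΔλ·cosφ2=-0.13581537, x=cosφ1·sinφ2-sinφ1·cosφ2·cosΔλ=-0.10593436; θ=atan2(y, x)=-127.9538° <0 so +360° → 232.0462° ≈ 232.0°
Leg 7: φ1=0.0607759, φ2=1.1222921, Δφ=1.0615162, Δλ=0.1644851 rad; a=sin²(Δφ/2)+cosφ1·cosφ2·sin²(Δλ/2)=0.2591464987; c=2·atan2(√a, √(1-a))=1.068194761; dist=6371·c=6805.469 ≈ 6805.5 km; running total=88280.7 km
Leg 7 bearing: y=sinΔλ·cosφ2=0.07100254, x=cosφ1·sinφ2-sinφ1·cosφ2·cosΔλ=0.87345120; θ=atan2(y, x)=4.6473° ≈ 4.6°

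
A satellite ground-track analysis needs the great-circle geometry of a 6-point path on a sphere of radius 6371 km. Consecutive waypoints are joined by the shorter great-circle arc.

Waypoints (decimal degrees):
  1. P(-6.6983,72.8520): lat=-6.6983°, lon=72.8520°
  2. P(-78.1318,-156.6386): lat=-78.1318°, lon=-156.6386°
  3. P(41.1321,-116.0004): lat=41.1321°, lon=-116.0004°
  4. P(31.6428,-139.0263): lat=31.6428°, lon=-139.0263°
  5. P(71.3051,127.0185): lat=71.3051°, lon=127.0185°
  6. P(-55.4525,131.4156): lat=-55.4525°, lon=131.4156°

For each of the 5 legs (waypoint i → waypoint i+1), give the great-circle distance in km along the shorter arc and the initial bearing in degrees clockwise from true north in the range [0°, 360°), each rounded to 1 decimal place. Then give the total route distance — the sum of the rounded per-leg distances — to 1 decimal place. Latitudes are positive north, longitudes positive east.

Leg 1: dist=10125.6 km, bearing=171.0°
Leg 2: dist=13537.8 km, bearing=35.2°
Leg 3: dist=2305.6 km, bearing=250.1°
Leg 4: dist=6831.5 km, bearing=338.6°
Leg 5: dist=14099.1 km, bearing=176.9°
Total: 46899.6 km

Leg 1: φ1=-0.1169074, φ2=-1.3636572, Δφ=-1.2467498, Δλ=-4.0053666 rad; a=sin²(Δφ/2)+cosφ1·cosφ2·sin²(Δλ/2)=0.5092660445; c=2·atan2(√a, √(1-a))=1.589329477; dist=6371·c=10125.618 ≈ 10125.6 km; running total=10125.6 km
Leg 1 bearing: y=sinΔλ·cosφ2=0.15636399, x=cosφ1·sinφ2-sinφ1·cosφ2·cosΔλ=-0.98752563; θ=atan2(y, x)=171.0025° ≈ 171.0°
Leg 2: φ1=-1.3636572, φ2=0.7178906, Δφ=2.0815477, Δλ=0.7092704 rad; a=sin²(Δφ/2)+cosφ1·cosφ2·sin²(Δλ/2)=0.7630948497; c=2·atan2(√a, √(1-a))=2.124909877; dist=6371·c=13537.801 ≈ 13537.8 km; running total=23663.4 km
Leg 2 bearing: y=sinΔλ·cosφ2=0.49054104, x=cosφ1·sinφ2-sinφ1·cosφ2·cosΔλ=0.69461780; θ=atan2(y, x)=35.2298° ≈ 35.2°
Leg 3: φ1=0.7178906, φ2=0.5522710, Δφ=-0.1656195, Δλ=-0.4018778 rad; a=sin²(Δφ/2)+cosφ1·cosφ2·sin²(Δλ/2)=0.0323854518; c=2·atan2(√a, √(1-a))=0.361890728; dist=6371·c=2305.606 ≈ 2305.6 km; running total=25969.0 km
Leg 3 bearing: y=sinΔλ·cosφ2=-0.33299741, x=cosφ1·sinφ2-sinφ1·cosφ2·cosΔλ=-0.12024668; θ=atan2(y, x)=-109.8549° <0 so +360° → 250.1451° ≈ 250.1°
Leg 4: φ1=0.5522710, φ2=1.2445088, Δφ=0.6922377, Δλ=4.6433577 rad; a=sin²(Δφ/2)+cosφ1·cosφ2·sin²(Δλ/2)=0.2609398957; c=2·atan2(√a, √(1-a))=1.072283139; dist=6371·c=6831.516 ≈ 6831.5 km; running total=32800.5 km
Leg 4 bearing: y=sinΔλ·cosφ2=-0.31976527, x=cosφ1·sinφ2-sinφ1·cosφ2·cosΔλ=0.81801665; θ=atan2(y, x)=-21.3507° <0 so +360° → 338.6493° ≈ 338.6°
Leg 5: φ1=1.2445088, φ2=-0.9678287, Δφ=-2.2123375, Δλ=0.0767439 rad; a=sin²(Δφ/2)+cosφ1·cosφ2·sin²(Δλ/2)=0.7994829442; c=2·atan2(√a, √(1-a))=2.213005422; dist=6371·c=14099.058 ≈ 14099.1 km; running total=46899.6 km
Leg 5 bearing: y=sinΔλ·cosφ2=0.04347792, x=cosφ1·sinφ2-sinφ1·cosφ2·cosΔλ=-0.79959336; θ=atan2(y, x)=176.8876° ≈ 176.9°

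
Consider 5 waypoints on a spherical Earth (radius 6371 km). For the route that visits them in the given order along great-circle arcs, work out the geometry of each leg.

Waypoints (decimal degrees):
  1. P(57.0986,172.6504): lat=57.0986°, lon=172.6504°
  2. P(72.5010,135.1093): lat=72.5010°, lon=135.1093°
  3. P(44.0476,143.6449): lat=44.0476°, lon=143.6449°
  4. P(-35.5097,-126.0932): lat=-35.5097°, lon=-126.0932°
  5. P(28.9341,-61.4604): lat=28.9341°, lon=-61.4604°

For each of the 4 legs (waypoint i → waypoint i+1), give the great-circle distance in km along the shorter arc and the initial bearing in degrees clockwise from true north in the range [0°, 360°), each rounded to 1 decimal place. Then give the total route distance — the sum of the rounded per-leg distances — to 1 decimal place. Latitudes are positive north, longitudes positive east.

Leg 1: dist=2393.4 km, bearing=330.0°
Leg 2: dist=3195.7 km, bearing=167.2°
Leg 3: dist=12674.6 km, bearing=117.0°
Leg 4: dist=9853.4 km, bearing=52.3°
Total: 28117.1 km

Leg 1: φ1=0.9965586, φ2=1.2653812, Δφ=0.2688226, Δλ=-0.6552158 rad; a=sin²(Δφ/2)+cosφ1·cosφ2·sin²(Δλ/2)=0.0348696315; c=2·atan2(√a, √(1-a))=0.375673471; dist=6371·c=2393.416 ≈ 2393.4 km; running total=2393.4 km
Leg 1 bearing: y=sinΔλ·cosφ2=-0.18321903, x=cosφ1·sinφ2-sinφ1·cosφ2·cosΔλ=0.31787694; θ=atan2(y, x)=-29.9584° <0 so +360° → 330.0416° ≈ 330.0°
Leg 2: φ1=1.2653812, φ2=0.7687756, Δφ=-0.4966055, Δλ=0.1489743 rad; a=sin²(Δφ/2)+cosφ1·cosφ2·sin²(Δλ/2)=0.0615944600; c=2·atan2(√a, √(1-a))=0.501606817; dist=6371·c=3195.737 ≈ 3195.7 km; running total=5589.1 km
Leg 2 bearing: y=sinΔλ·cosφ2=0.10668152, x=cosφ1·sinφ2-sinφ1·cosφ2·cosΔλ=-0.46885113; θ=atan2(y, x)=167.1813° ≈ 167.2°
Leg 3: φ1=0.7687756, φ2=-0.6197612, Δφ=-1.3885368, Δλ=-4.7078180 rad; a=sin²(Δφ/2)+cosφ1·cosφ2·sin²(Δλ/2)=0.7032536539; c=2·atan2(√a, √(1-a))=1.989424323; dist=6371·c=12674.622 ≈ 12674.6 km; running total=18263.7 km
Leg 3 bearing: y=sinΔλ·cosφ2=0.81400869, x=cosφ1·sinφ2-sinφ1·cosφ2·cosΔλ=-0.41489958; θ=atan2(y, x)=117.0079° ≈ 117.0°
Leg 4: φ1=-0.6197612, φ2=0.5049953, Δφ=1.1247565, Δλ=1.1280552 rad; a=sin²(Δφ/2)+cosφ1·cosφ2·sin²(Δλ/2)=0.4879019746; c=2·atan2(√a, √(1-a))=1.546597914; dist=6371·c=9853.375 ≈ 9853.4 km; running total=28117.1 km
Leg 4 bearing: y=sinΔλ·cosφ2=0.79079281, x=cosφ1·sinφ2-sinφ1·cosφ2·cosΔλ=0.61160549; θ=atan2(y, x)=52.2813° ≈ 52.3°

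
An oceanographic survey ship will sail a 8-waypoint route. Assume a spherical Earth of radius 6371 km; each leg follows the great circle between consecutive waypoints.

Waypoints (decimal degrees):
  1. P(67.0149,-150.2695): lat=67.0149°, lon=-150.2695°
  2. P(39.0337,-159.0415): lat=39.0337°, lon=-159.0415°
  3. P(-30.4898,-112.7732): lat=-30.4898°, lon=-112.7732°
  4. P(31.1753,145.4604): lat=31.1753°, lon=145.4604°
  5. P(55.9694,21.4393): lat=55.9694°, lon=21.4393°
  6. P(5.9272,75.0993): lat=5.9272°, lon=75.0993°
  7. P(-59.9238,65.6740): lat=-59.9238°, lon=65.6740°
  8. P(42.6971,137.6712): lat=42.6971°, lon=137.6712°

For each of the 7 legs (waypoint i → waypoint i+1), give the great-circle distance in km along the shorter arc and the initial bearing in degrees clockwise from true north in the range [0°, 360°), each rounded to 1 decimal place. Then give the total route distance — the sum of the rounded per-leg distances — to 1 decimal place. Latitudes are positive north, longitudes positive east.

Leg 1: φ1=1.1696307, φ2=0.6812666, Δφ=-0.4883641, Δλ=-0.1531003 rad; a=sin²(Δφ/2)+cosφ1·cosφ2·sin²(Δλ/2)=0.0602231946; c=2·atan2(√a, √(1-a))=0.495873129; dist=6371·c=3159.208 ≈ 3159.2 km; running total=3159.2 km
Leg 1 bearing: y=sinΔλ·cosφ2=-0.11846053, x=cosφ1·sinφ2-sinφ1·cosφ2·cosΔλ=-0.46081726; θ=atan2(y, x)=-165.5833° <0 so +360° → 194.4167° ≈ 194.4°
Leg 2: φ1=0.6812666, φ2=-0.5321474, Δφ=-1.2134140, Δλ=0.8075342 rad; a=sin²(Δφ/2)+cosφ1·cosφ2·sin²(Δλ/2)=0.4284104769; c=2·atan2(√a, √(1-a))=1.427123511; dist=6371·c=9092.204 ≈ 9092.2 km; running total=12251.4 km
Leg 2 bearing: y=sinΔλ·cosφ2=0.62266541, x=cosφ1·sinφ2-sinφ1·cosφ2·cosΔλ=-0.76927729; θ=atan2(y, x)=141.0127° ≈ 141.0°
Leg 3: φ1=-0.5321474, φ2=0.5441116, Δφ=1.0762590, Δλ=4.5070266 rad; a=sin²(Δφ/2)+cosφ1·cosφ2·sin²(Δλ/2)=0.7064994327; c=2·atan2(√a, √(1-a))=1.996540749; dist=6371·c=12719.961 ≈ 12720.0 km; running total=24971.4 km
Leg 3 bearing: y=sinΔλ·cosφ2=-0.83760916, x=cosφ1·sinφ2-sinφ1·cosφ2·cosΔλ=0.35755115; θ=atan2(y, x)=-66.8838° <0 so +360° → 293.1162° ≈ 293.1°
Leg 4: φ1=0.5441116, φ2=0.9768503, Δφ=0.4327387, Δλ=-2.1645765 rad; a=sin²(Δφ/2)+cosφ1·cosφ2·sin²(Δλ/2)=0.4194469515; c=2·atan2(√a, √(1-a))=1.408985039; dist=6371·c=8976.644 ≈ 8976.6 km; running total=33948.0 km
Leg 4 bearing: y=sinΔλ·cosφ2=-0.46384365, x=cosφ1·sinφ2-sinφ1·cosφ2·cosΔλ=0.87114516; θ=atan2(y, x)=-28.0332° <0 so +360° → 331.9668° ≈ 332.0°
Leg 5: φ1=0.9768503, φ2=0.1034492, Δφ=-0.8734012, Δλ=0.9365437 rad; a=sin²(Δφ/2)+cosφ1·cosφ2·sin²(Δλ/2)=0.2922834851; c=2·atan2(√a, √(1-a))=1.142377522; dist=6371·c=7278.087 ≈ 7278.1 km; running total=41226.1 km
Leg 5 bearing: y=sinΔλ·cosφ2=0.80120843, x=cosφ1·sinφ2-sinφ1·cosφ2·cosΔλ=-0.43067442; θ=atan2(y, x)=118.2594° ≈ 118.3°
Leg 6: φ1=0.1034492, φ2=-1.0458676, Δφ=-1.1493168, Δλ=-0.1645025 rad; a=sin²(Δφ/2)+cosφ1·cosφ2·sin²(Δλ/2)=0.2988092117; c=2·atan2(√a, √(1-a))=1.156679490; dist=6371·c=7369.205 ≈ 7369.2 km; running total=48595.3 km
Leg 6 bearing: y=sinΔλ·cosφ2=-0.08206933, x=cosφ1·sinφ2-sinφ1·cosφ2·cosΔλ=-0.91178599; θ=atan2(y, x)=-174.8567° <0 so +360° → 185.1433° ≈ 185.1°
Leg 7: φ1=-1.0458676, φ2=0.7452050, Δφ=1.7910726, Δλ=1.2565882 rad; a=sin²(Δφ/2)+cosφ1·cosφ2·sin²(Δλ/2)=0.7364926935; c=2·atan2(√a, √(1-a))=2.063472399; dist=6371·c=13146.383 ≈ 13146.4 km; running total=61741.7 km
Leg 7 bearing: y=sinΔλ·cosφ2=0.69896686, x=cosφ1·sinφ2-sinφ1·cosφ2·cosΔλ=0.53640484; θ=atan2(y, x)=52.4965° ≈ 52.5°

Leg 1: dist=3159.2 km, bearing=194.4°
Leg 2: dist=9092.2 km, bearing=141.0°
Leg 3: dist=12720.0 km, bearing=293.1°
Leg 4: dist=8976.6 km, bearing=332.0°
Leg 5: dist=7278.1 km, bearing=118.3°
Leg 6: dist=7369.2 km, bearing=185.1°
Leg 7: dist=13146.4 km, bearing=52.5°
Total: 61741.7 km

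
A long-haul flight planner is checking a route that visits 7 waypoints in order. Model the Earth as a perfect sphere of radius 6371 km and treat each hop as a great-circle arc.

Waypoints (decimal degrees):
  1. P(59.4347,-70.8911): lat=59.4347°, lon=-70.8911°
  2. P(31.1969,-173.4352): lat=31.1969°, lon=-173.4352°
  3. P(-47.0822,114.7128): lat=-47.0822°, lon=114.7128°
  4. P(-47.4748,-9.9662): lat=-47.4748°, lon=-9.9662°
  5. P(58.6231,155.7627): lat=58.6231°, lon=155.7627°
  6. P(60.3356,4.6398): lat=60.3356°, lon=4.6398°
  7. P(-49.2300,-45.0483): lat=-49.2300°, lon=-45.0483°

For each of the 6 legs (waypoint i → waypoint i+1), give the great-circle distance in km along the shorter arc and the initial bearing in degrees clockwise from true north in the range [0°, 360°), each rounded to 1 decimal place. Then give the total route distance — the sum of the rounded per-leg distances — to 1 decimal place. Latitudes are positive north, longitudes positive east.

Leg 1: dist=7719.0 km, bearing=296.9°
Leg 2: dist=11276.8 km, bearing=221.3°
Leg 3: dist=8213.9 km, bearing=215.4°
Leg 4: dist=18457.7 km, bearing=32.0°
Leg 5: dist=6551.7 km, bearing=343.8°
Leg 6: dist=12974.1 km, bearing=213.9°
Total: 65193.2 km

Leg 1: φ1=1.0373312, φ2=0.5444886, Δφ=-0.4928426, Δλ=-1.7897322 rad; a=sin²(Δφ/2)+cosφ1·cosφ2·sin²(Δλ/2)=0.3242336216; c=2·atan2(√a, √(1-a))=1.211588472; dist=6371·c=7719.030 ≈ 7719.0 km; running total=7719.0 km
Leg 1 bearing: y=sinΔλ·cosφ2=-0.83497333, x=cosφ1·sinφ2-sinφ1·cosφ2·cosΔλ=0.42337249; θ=atan2(y, x)=-63.1128° <0 so +360° → 296.8872° ≈ 296.9°
Leg 2: φ1=0.5444886, φ2=-0.8217394, Δφ=-1.3662280, Δλ=5.0291313 rad; a=sin²(Δφ/2)+cosφ1·cosφ2·sin²(Δλ/2)=0.5989537938; c=2·atan2(√a, √(1-a))=1.770019152; dist=6371·c=11276.792 ≈ 11276.8 km; running total=18995.8 km
Leg 2 bearing: y=sinΔλ·cosφ2=-0.64707472, x=cosφ1·sinφ2-sinφ1·cosφ2·cosΔλ=-0.73629267; θ=atan2(y, x)=-138.6901° <0 so +360° → 221.3099° ≈ 221.3°
Leg 3: φ1=-0.8217394, φ2=-0.8285916, Δφ=-0.0068522, Δλ=-2.1760591 rad; a=sin²(Δφ/2)+cosφ1·cosφ2·sin²(Δλ/2)=0.3610829149; c=2·atan2(√a, √(1-a))=1.289257550; dist=6371·c=8213.860 ≈ 8213.9 km; running total=27209.7 km
Leg 3 bearing: y=sinΔλ·cosφ2=-0.55584000, x=cosφ1·sinφ2-sinφ1·cosφ2·cosΔλ=-0.78348584; θ=atan2(y, x)=-144.6464° <0 so +360° → 215.3536° ≈ 215.4°
Leg 4: φ1=-0.8285916, φ2=1.0231661, Δφ=1.8517577, Δλ=2.8925150 rad; a=sin²(Δφ/2)+cosφ1·cosφ2·sin²(Δλ/2)=0.9851348372; c=2·atan2(√a, √(1-a))=2.897138895; dist=6371·c=18457.672 ≈ 18457.7 km; running total=45667.4 km
Leg 4 bearing: y=sinΔλ·cosφ2=0.12834935, x=cosφ1·sinφ2-sinφ1·cosφ2·cosΔλ=0.20519065; θ=atan2(y, x)=32.0265° ≈ 32.0°
Leg 5: φ1=1.0231661, φ2=1.0530549, Δφ=0.0298888, Δλ=-2.6375922 rad; a=sin²(Δφ/2)+cosφ1·cosφ2·sin²(Δλ/2)=0.2418897572; c=2·atan2(√a, √(1-a))=1.028364246; dist=6371·c=6551.709 ≈ 6551.7 km; running total=52219.1 km
Leg 5 bearing: y=sinΔλ·cosφ2=-0.23901237, x=cosφ1·sinφ2-sinφ1·cosφ2·cosΔλ=0.82242902; θ=atan2(y, x)=-16.2048° <0 so +360° → 343.7952° ≈ 343.8°
Leg 6: φ1=1.0530549, φ2=-0.8592256, Δφ=-1.9122805, Δλ=-0.8672209 rad; a=sin²(Δφ/2)+cosφ1·cosφ2·sin²(Δλ/2)=0.7244950637; c=2·atan2(√a, √(1-a))=2.036431147; dist=6371·c=12974.103 ≈ 12974.1 km; running total=65193.2 km
Leg 6 bearing: y=sinΔλ·cosφ2=-0.49795311, x=cosφ1·sinφ2-sinφ1·cosφ2·cosΔλ=-0.74192356; θ=atan2(y, x)=-146.1319° <0 so +360° → 213.8681° ≈ 213.9°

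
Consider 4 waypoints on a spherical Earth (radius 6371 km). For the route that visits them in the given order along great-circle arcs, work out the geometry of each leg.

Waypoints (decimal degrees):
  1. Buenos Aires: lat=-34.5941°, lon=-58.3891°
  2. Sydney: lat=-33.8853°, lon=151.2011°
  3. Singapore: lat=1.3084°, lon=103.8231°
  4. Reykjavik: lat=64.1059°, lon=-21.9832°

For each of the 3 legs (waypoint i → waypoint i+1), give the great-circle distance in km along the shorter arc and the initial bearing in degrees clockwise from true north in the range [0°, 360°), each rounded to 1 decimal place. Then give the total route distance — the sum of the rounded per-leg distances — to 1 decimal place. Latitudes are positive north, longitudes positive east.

Leg 1: dist=11800.4 km, bearing=205.3°
Leg 2: dist=6302.9 km, bearing=298.3°
Leg 3: dist=11518.1 km, bearing=338.6°
Total: 29621.4 km

Leg 1: φ1=-0.6037809, φ2=-0.5914101, Δφ=0.0123709, Δλ=3.6580391 rad; a=sin²(Δφ/2)+cosφ1·cosφ2·sin²(Δλ/2)=0.6388544734; c=2·atan2(√a, √(1-a))=1.852204750; dist=6371·c=11800.396 ≈ 11800.4 km; running total=11800.4 km
Leg 1 bearing: y=sinΔλ·cosφ2=-0.40992502, x=cosφ1·sinφ2-sinφ1·cosφ2·cosΔλ=-0.86881484; θ=atan2(y, x)=-154.7411° <0 so +360° → 205.2589° ≈ 205.3°
Leg 2: φ1=-0.5914101, φ2=0.0228359, Δφ=0.6142459, Δλ=-0.8269021 rad; a=sin²(Δφ/2)+cosφ1·cosφ2·sin²(Δλ/2)=0.2253651984; c=2·atan2(√a, √(1-a))=0.989306392; dist=6371·c=6302.871 ≈ 6302.9 km; running total=18103.3 km
Leg 2 bearing: y=sinΔλ·cosφ2=-0.73564528, x=cosφ1·sinφ2-sinφ1·cosφ2·cosΔλ=0.39639491; θ=atan2(y, x)=-61.6824° <0 so +360° → 298.3176° ≈ 298.3°
Leg 3: φ1=0.0228359, φ2=1.1188590, Δφ=1.0960231, Δλ=-2.1957342 rad; a=sin²(Δφ/2)+cosφ1·cosφ2·sin²(Δλ/2)=0.6174436297; c=2·atan2(√a, √(1-a))=1.807898908; dist=6371·c=11518.124 ≈ 11518.1 km; running total=29621.4 km
Leg 3 bearing: y=sinΔλ·cosφ2=-0.35417090, x=cosφ1·sinφ2-sinφ1·cosφ2·cosΔλ=0.90520216; θ=atan2(y, x)=-21.3685° <0 so +360° → 338.6315° ≈ 338.6°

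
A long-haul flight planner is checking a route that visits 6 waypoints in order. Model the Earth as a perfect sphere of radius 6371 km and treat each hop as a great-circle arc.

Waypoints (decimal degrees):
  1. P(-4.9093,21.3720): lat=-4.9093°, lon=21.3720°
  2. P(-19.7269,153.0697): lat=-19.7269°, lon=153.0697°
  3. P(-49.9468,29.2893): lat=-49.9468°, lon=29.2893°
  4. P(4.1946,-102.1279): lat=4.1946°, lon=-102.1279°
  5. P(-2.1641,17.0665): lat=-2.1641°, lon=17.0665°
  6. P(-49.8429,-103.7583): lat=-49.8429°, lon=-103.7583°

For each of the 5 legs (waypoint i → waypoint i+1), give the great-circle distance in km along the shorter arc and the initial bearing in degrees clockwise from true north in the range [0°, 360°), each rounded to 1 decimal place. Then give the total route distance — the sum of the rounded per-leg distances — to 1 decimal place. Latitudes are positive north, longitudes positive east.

Leg 1: φ1=-0.0856834, φ2=-0.3442994, Δφ=-0.2586159, Δλ=2.2985585 rad; a=sin²(Δφ/2)+cosφ1·cosφ2·sin²(Δλ/2)=0.7974890587; c=2·atan2(√a, √(1-a))=2.208034749; dist=6371·c=14067.389 ≈ 14067.4 km; running total=14067.4 km
Leg 1 bearing: y=sinΔλ·cosφ2=0.70284475, x=cosφ1·sinφ2-sinφ1·cosφ2·cosΔλ=-0.38988498; θ=atan2(y, x)=119.0182° ≈ 119.0°
Leg 2: φ1=-0.3442994, φ2=-0.8717361, Δφ=-0.5274368, Δλ=-2.1603755 rad; a=sin²(Δφ/2)+cosφ1·cosφ2·sin²(Δλ/2)=0.5392137459; c=2·atan2(√a, √(1-a))=1.649304441; dist=6371·c=10507.719 ≈ 10507.7 km; running total=24575.1 km
Leg 2 bearing: y=sinΔλ·cosφ2=-0.53485978, x=cosφ1·sinφ2-sinφ1·cosφ2·cosΔλ=-0.84129314; θ=atan2(y, x)=-147.5535° <0 so +360° → 212.4465° ≈ 212.4°
Leg 3: φ1=-0.8717361, φ2=0.0732096, Δφ=0.9449457, Δλ=-2.2936628 rad; a=sin²(Δφ/2)+cosφ1·cosφ2·sin²(Δλ/2)=0.7402729497; c=2·atan2(√a, √(1-a))=2.072073417; dist=6371·c=13201.180 ≈ 13201.2 km; running total=37776.3 km
Leg 3 bearing: y=sinΔλ·cosφ2=-0.74790378, x=cosφ1·sinφ2-sinφ1·cosφ2·cosΔλ=-0.45794713; θ=atan2(y, x)=-121.4795° <0 so +360° → 238.5205° ≈ 238.5°
Leg 4: φ1=0.0732096, φ2=-0.0377707, Δφ=-0.1109803, Δλ=2.0803347 rad; a=sin²(Δφ/2)+cosφ1·cosφ2·sin²(Δλ/2)=0.7444414306; c=2·atan2(√a, √(1-a))=2.081605010; dist=6371·c=13261.906 ≈ 13261.9 km; running total=51038.2 km
Leg 4 bearing: y=sinΔλ·cosφ2=0.87234713, x=cosφ1·sinφ2-sinφ1·cosφ2·cosΔλ=-0.00200812; θ=atan2(y, x)=90.1319° ≈ 90.1°
Leg 5: φ1=-0.0377707, φ2=-0.8699227, Δφ=-0.8321520, Δλ=-2.1087906 rad; a=sin²(Δφ/2)+cosφ1·cosφ2·sin²(Δλ/2)=0.6506763285; c=2·atan2(√a, √(1-a))=1.876907267; dist=6371·c=11957.776 ≈ 11957.8 km; running total=62996.0 km
Leg 5 bearing: y=sinΔλ·cosφ2=-0.55378790, x=cosφ1·sinφ2-sinφ1·cosφ2·cosΔλ=-0.77621230; θ=atan2(y, x)=-144.4941° <0 so +360° → 215.5059° ≈ 215.5°

Leg 1: dist=14067.4 km, bearing=119.0°
Leg 2: dist=10507.7 km, bearing=212.4°
Leg 3: dist=13201.2 km, bearing=238.5°
Leg 4: dist=13261.9 km, bearing=90.1°
Leg 5: dist=11957.8 km, bearing=215.5°
Total: 62996.0 km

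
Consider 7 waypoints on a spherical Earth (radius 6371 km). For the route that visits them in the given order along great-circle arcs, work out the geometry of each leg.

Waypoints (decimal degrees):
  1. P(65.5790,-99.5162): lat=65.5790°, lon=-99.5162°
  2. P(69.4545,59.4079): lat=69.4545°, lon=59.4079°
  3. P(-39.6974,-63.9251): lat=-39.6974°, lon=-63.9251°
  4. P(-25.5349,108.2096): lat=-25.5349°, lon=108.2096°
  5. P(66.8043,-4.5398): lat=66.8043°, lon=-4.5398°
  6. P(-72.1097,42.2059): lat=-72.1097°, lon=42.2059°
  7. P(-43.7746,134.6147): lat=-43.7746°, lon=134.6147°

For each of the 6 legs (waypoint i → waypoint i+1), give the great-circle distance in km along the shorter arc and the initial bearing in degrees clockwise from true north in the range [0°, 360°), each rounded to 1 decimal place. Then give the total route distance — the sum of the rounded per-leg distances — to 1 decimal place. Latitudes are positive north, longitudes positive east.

Leg 1: φ1=1.1445695, φ2=1.2122097, Δφ=0.0676402, Δλ=2.7737488 rad; a=sin²(Δφ/2)+cosφ1·cosφ2·sin²(Δλ/2)=0.1413868252; c=2·atan2(√a, √(1-a))=0.770982530; dist=6371·c=4911.930 ≈ 4911.9 km; running total=4911.9 km
Leg 1 bearing: y=sinΔλ·cosφ2=0.12620355, x=cosφ1·sinφ2-sinφ1·cosφ2·cosΔλ=0.68531674; θ=atan2(y, x)=10.4343° ≈ 10.4°
Leg 2: φ1=1.2122097, φ2=-0.6928503, Δφ=-1.9050600, Δλ=-2.1525669 rad; a=sin²(Δφ/2)+cosφ1·cosφ2·sin²(Δλ/2)=0.8732445524; c=2·atan2(√a, √(1-a))=2.413566285; dist=6371·c=15376.831 ≈ 15376.8 km; running total=20288.7 km
Leg 2 bearing: y=sinΔλ·cosφ2=-0.64285063, x=cosφ1·sinφ2-sinφ1·cosφ2·cosΔλ=0.17174716; θ=atan2(y, x)=-75.0419° <0 so +360° → 284.9581° ≈ 285.0°
Leg 3: φ1=-0.6928503, φ2=-0.4456681, Δφ=0.2471823, Δλ=3.0043173 rad; a=sin²(Δφ/2)+cosφ1·cosφ2·sin²(Δλ/2)=0.7062044532; c=2·atan2(√a, √(1-a))=1.995893059; dist=6371·c=12715.835 ≈ 12715.8 km; running total=33004.5 km
Leg 3 bearing: y=sinΔλ·cosφ2=0.12347805, x=cosφ1·sinφ2-sinφ1·cosφ2·cosΔλ=-0.90259186; θ=atan2(y, x)=172.2101° ≈ 172.2°
Leg 4: φ1=-0.4456681, φ2=1.1659550, Δφ=1.6116231, Δλ=-1.9678483 rad; a=sin²(Δφ/2)+cosφ1·cosφ2·sin²(Δλ/2)=0.7668249081; c=2·atan2(√a, √(1-a))=2.133706751; dist=6371·c=13593.846 ≈ 13593.8 km; running total=46598.3 km
Leg 4 bearing: y=sinΔλ·cosφ2=-0.36323159, x=cosφ1·sinφ2-sinφ1·cosφ2·cosΔλ=0.76372815; θ=atan2(y, x)=-25.4359° <0 so +360° → 334.5641° ≈ 334.6°
Leg 5: φ1=1.1659550, φ2=-1.2585517, Δφ=-2.4245067, Δλ=0.8158664 rad; a=sin²(Δφ/2)+cosφ1·cosφ2·sin²(Δλ/2)=0.8959044903; c=2·atan2(√a, √(1-a))=2.484561473; dist=6371·c=15829.141 ≈ 15829.1 km; running total=62427.4 km
Leg 5 bearing: y=sinΔλ·cosφ2=0.22373650, x=cosφ1·sinφ2-sinφ1·cosφ2·cosΔλ=-0.56831375; θ=atan2(y, x)=158.5112° ≈ 158.5°
Leg 6: φ1=-1.2585517, φ2=-0.7640109, Δφ=0.4945408, Δλ=1.6128378 rad; a=sin²(Δφ/2)+cosφ1·cosφ2·sin²(Δλ/2)=0.1754758500; c=2·atan2(√a, √(1-a))=0.864463566; dist=6371·c=5507.497 ≈ 5507.5 km; running total=67934.9 km
Leg 6 bearing: y=sinΔλ·cosφ2=0.72142897, x=cosφ1·sinφ2-sinφ1·cosφ2·cosΔλ=-0.24140537; θ=atan2(y, x)=108.5013° ≈ 108.5°

Leg 1: dist=4911.9 km, bearing=10.4°
Leg 2: dist=15376.8 km, bearing=285.0°
Leg 3: dist=12715.8 km, bearing=172.2°
Leg 4: dist=13593.8 km, bearing=334.6°
Leg 5: dist=15829.1 km, bearing=158.5°
Leg 6: dist=5507.5 km, bearing=108.5°
Total: 67934.9 km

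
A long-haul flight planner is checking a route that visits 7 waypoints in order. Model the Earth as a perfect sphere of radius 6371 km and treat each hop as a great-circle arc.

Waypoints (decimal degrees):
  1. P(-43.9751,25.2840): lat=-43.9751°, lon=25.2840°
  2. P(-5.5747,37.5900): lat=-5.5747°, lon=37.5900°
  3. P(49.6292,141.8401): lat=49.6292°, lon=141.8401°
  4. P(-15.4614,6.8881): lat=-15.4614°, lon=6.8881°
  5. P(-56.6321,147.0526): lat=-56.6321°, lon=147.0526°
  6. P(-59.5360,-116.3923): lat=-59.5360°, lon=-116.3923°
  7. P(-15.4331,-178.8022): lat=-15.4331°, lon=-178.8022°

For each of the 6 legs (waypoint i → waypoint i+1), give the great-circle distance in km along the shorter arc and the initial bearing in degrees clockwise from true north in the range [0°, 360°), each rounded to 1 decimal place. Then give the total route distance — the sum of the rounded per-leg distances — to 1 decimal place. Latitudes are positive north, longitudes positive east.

Leg 1: φ1=-0.7675103, φ2=-0.0972969, Δφ=0.6702134, Δλ=0.2147802 rad; a=sin²(Δφ/2)+cosφ1·cosφ2·sin²(Δλ/2)=0.1163838465; c=2·atan2(√a, √(1-a))=0.696281672; dist=6371·c=4436.011 ≈ 4436.0 km; running total=4436.0 km
Leg 1 bearing: y=sinΔλ·cosφ2=0.21212467, x=cosφ1·sinφ2-sinφ1·cosφ2·cosΔλ=0.60527491; θ=atan2(y, x)=19.3135° ≈ 19.3°
Leg 2: φ1=-0.0972969, φ2=0.8661929, Δφ=0.9634898, Δλ=1.8195075 rad; a=sin²(Δφ/2)+cosφ1·cosφ2·sin²(Δλ/2)=0.6163494046; c=2·atan2(√a, √(1-a))=1.805648078; dist=6371·c=11503.784 ≈ 11503.8 km; running total=15939.8 km
Leg 2 bearing: y=sinΔλ·cosφ2=0.62780132, x=cosφ1·sinφ2-sinφ1·cosφ2·cosΔλ=0.74277639; θ=atan2(y, x)=40.2048° ≈ 40.2°
Leg 3: φ1=0.8661929, φ2=-0.2698523, Δφ=-1.1360453, Δλ=-2.3553567 rad; a=sin²(Δφ/2)+cosφ1·cosφ2·sin²(Δλ/2)=0.8220879554; c=2·atan2(√a, √(1-a))=2.270741707; dist=6371·c=14466.895 ≈ 14466.9 km; running total=30406.7 km
Leg 3 bearing: y=sinΔλ·cosφ2=-0.68208749, x=cosφ1·sinφ2-sinφ1·cosφ2·cosΔλ=0.34611278; θ=atan2(y, x)=-63.0953° <0 so +360° → 296.9047° ≈ 296.9°
Leg 4: φ1=-0.2698523, φ2=-0.9884166, Δφ=-0.7185643, Δλ=2.4463320 rad; a=sin²(Δφ/2)+cosφ1·cosφ2·sin²(Δλ/2)=0.5922097322; c=2·atan2(√a, √(1-a))=1.756277489; dist=6371·c=11189.244 ≈ 11189.2 km; running total=41595.9 km
Leg 4 bearing: y=sinΔλ·cosφ2=0.35233036, x=cosφ1·sinφ2-sinφ1·cosφ2·cosΔλ=-0.91752536; θ=atan2(y, x)=158.9932° ≈ 159.0°
Leg 5: φ1=-0.9884166, φ2=-1.0390992, Δφ=-0.0506826, Δλ=-4.5979809 rad; a=sin²(Δφ/2)+cosφ1·cosφ2·sin²(Δλ/2)=0.1559863125; c=2·atan2(√a, √(1-a))=0.812029084; dist=6371·c=5173.437 ≈ 5173.4 km; running total=46769.3 km
Leg 5 bearing: y=sinΔλ·cosφ2=0.50368241, x=cosφ1·sinφ2-sinφ1·cosφ2·cosΔλ=-0.52241972; θ=atan2(y, x)=136.0461° ≈ 136.0°
Leg 6: φ1=-1.0390992, φ2=-0.2693584, Δφ=0.7697408, Δλ=-1.0892582 rad; a=sin²(Δφ/2)+cosφ1·cosφ2·sin²(Δλ/2)=0.2721396570; c=2·atan2(√a, √(1-a))=1.097614632; dist=6371·c=6992.903 ≈ 6992.9 km; running total=53762.2 km
Leg 6 bearing: y=sinΔλ·cosφ2=-0.85432585, x=cosφ1·sinφ2-sinφ1·cosφ2·cosΔλ=0.24989196; θ=atan2(y, x)=-73.6957° <0 so +360° → 286.3043° ≈ 286.3°

Leg 1: dist=4436.0 km, bearing=19.3°
Leg 2: dist=11503.8 km, bearing=40.2°
Leg 3: dist=14466.9 km, bearing=296.9°
Leg 4: dist=11189.2 km, bearing=159.0°
Leg 5: dist=5173.4 km, bearing=136.0°
Leg 6: dist=6992.9 km, bearing=286.3°
Total: 53762.2 km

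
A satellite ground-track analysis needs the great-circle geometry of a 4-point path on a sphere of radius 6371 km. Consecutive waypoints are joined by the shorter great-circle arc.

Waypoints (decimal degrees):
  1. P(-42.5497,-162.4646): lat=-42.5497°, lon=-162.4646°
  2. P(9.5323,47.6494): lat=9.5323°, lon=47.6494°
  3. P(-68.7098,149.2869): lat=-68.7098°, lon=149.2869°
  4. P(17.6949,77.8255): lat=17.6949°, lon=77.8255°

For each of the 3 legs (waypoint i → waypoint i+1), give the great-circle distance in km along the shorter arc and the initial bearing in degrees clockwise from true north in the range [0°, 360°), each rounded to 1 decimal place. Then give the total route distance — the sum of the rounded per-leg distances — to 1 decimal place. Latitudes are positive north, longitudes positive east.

Leg 1: dist=15319.3 km, bearing=227.4°
Leg 2: dist=11463.4 km, bearing=158.6°
Leg 3: dist=11116.7 km, bearing=293.5°
Total: 37899.4 km

Leg 1: φ1=-0.7426324, φ2=0.1663700, Δφ=0.9090024, Δλ=3.6671811 rad; a=sin²(Δφ/2)+cosφ1·cosφ2·sin²(Δλ/2)=0.8702230065; c=2·atan2(√a, √(1-a))=2.404530038; dist=6371·c=15319.261 ≈ 15319.3 km; running total=15319.3 km
Leg 1 bearing: y=sinΔλ·cosφ2=-0.49479454, x=cosφ1·sinφ2-sinφ1·cosφ2·cosΔλ=-0.45488247; θ=atan2(y, x)=-132.5934° <0 so +360° → 227.4066° ≈ 227.4°
Leg 2: φ1=0.1663700, φ2=-1.1992122, Δφ=-1.3655823, Δλ=1.7739090 rad; a=sin²(Δφ/2)+cosφ1·cosφ2·sin²(Δλ/2)=0.6132664632; c=2·atan2(√a, √(1-a))=1.799312916; dist=6371·c=11463.423 ≈ 11463.4 km; running total=26782.7 km
Leg 2 bearing: y=sinΔλ·cosφ2=0.35562794, x=cosφ1·sinφ2-sinφ1·cosφ2·cosΔλ=-0.90675884; θ=atan2(y, x)=158.5850° ≈ 158.6°
Leg 3: φ1=-1.1992122, φ2=0.3088343, Δφ=1.5080465, Δλ=-1.2472367 rad; a=sin²(Δφ/2)+cosφ1·cosφ2·sin²(Δλ/2)=0.5866119423; c=2·atan2(√a, √(1-a))=1.744898430; dist=6371·c=11116.748 ≈ 11116.7 km; running total=37899.4 km
Leg 3 bearing: y=sinΔλ·cosφ2=-0.90325322, x=cosφ1·sinφ2-sinφ1·cosφ2·cosΔλ=0.39259025; θ=atan2(y, x)=-66.5083° <0 so +360° → 293.4917° ≈ 293.5°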